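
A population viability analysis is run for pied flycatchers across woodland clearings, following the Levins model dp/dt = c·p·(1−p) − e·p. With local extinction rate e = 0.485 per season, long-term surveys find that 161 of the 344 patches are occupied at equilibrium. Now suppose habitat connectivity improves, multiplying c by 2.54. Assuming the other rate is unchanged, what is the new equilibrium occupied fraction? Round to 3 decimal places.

Observed p* = 161/344 = 0.46802.
Balance c(1−p*) = e gives c = e/(1 − 0.46802) = 0.485/0.53198 = 0.91169.
New p* = 1 − e/c = 1 − 0.48500/2.31569 = 0.79056.

0.791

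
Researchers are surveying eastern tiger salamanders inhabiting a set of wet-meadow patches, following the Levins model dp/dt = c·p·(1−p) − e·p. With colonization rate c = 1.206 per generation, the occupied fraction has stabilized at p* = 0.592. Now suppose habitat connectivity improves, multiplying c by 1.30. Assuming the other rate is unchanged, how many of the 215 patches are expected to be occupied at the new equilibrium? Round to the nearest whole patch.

148

Balance c(1−p*) = e gives e = 1.206×(1 − 0.59200) = 0.49205.
New p* = 1 − e/c = 1 − 0.49205/1.56780 = 0.68615.
Expected occupied = 215 × 0.68615 = 147.52 ≈ 148.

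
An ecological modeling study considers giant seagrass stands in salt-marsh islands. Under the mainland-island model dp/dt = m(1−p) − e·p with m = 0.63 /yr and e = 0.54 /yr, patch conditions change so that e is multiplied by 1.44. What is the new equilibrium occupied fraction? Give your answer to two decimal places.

0.45

Before: p* = 0.63/(0.63+0.54) = 0.5385.
After: m = 0.63, e = 0.7776; p* = 0.63/1.4076 = 0.4476.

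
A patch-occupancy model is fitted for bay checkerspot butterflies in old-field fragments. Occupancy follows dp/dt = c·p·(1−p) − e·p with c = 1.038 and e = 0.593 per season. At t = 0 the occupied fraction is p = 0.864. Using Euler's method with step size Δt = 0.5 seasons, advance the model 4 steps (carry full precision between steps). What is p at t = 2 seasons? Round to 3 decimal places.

Update rule: p ← p + [c·p·(1−p) − e·p]·Δt with Δt = 0.5.
p: 0.86400 → 0.66881  (Δp = -0.19519)
p: 0.66881 → 0.58547  (Δp = -0.08334)
p: 0.58547 → 0.53784  (Δp = -0.04763)
p: 0.53784 → 0.50737  (Δp = -0.03046)

0.507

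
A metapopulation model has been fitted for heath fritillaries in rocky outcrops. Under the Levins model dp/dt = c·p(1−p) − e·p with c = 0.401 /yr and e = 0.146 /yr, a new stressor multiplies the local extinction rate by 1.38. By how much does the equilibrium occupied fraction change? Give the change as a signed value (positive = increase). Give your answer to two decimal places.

-0.14

Before: p* = 1 − 0.146/0.401 = 0.6359.
After the change, c = 0.401, e = 0.20148, so p* = 1 − 0.20148/0.401 = 0.4976.
Δp* = 0.4976 − 0.6359 = -0.1384.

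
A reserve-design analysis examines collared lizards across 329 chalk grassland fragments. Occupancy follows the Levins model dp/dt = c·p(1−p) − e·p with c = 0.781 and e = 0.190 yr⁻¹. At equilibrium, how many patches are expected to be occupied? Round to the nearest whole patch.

p* = 1 − e/c = 1 − 0.190/0.781 = 0.7567.
Expected occupied patches = N × p* = 329 × 0.7567 = 248.96 ≈ 249.

249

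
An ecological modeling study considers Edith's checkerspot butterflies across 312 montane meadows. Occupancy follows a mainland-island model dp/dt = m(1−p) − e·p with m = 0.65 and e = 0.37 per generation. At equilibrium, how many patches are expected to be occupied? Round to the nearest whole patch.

199

p* = m/(m+e) = 0.65/1.0200 = 0.6373.
Expected occupied patches = N × p* = 312 × 0.6373 = 198.82 ≈ 199.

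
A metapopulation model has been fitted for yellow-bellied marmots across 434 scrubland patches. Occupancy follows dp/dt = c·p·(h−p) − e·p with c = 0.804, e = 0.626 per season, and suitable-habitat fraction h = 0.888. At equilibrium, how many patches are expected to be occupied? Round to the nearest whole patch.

p* = h − e/c = 0.888 − 0.7786 = 0.1094.
Expected occupied patches = N × p* = 434 × 0.1094 = 47.48 ≈ 47.

47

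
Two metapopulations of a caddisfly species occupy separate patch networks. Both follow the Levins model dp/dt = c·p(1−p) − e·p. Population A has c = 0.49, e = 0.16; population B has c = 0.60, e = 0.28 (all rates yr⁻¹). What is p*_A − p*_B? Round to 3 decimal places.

0.140

A: p*_A = 1 − 0.16/0.49 = 0.6735.
B: p*_B = 1 − 0.28/0.60 = 0.5333.
p*_A − p*_B = 0.6735 − 0.5333 = 0.1401.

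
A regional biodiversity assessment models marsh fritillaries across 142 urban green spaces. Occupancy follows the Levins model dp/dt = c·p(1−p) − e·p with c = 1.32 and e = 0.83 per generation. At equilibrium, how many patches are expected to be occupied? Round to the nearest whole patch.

p* = 1 − e/c = 1 − 0.83/1.32 = 0.3712.
Expected occupied patches = N × p* = 142 × 0.3712 = 52.71 ≈ 53.

53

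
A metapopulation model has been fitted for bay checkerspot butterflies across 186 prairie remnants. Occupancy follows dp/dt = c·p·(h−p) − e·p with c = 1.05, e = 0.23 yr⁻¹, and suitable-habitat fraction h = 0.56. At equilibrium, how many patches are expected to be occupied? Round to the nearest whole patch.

p* = h − e/c = 0.56 − 0.2190 = 0.3410.
Expected occupied patches = N × p* = 186 × 0.3410 = 63.42 ≈ 63.

63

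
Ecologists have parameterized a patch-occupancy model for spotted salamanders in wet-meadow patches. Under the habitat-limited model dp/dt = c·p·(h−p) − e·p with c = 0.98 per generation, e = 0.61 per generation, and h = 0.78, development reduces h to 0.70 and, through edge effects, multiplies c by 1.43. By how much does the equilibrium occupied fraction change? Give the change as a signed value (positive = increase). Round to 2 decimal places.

0.11

Before: p* = h − e/c = 0.78 − 0.61/0.98 = 0.78 − 0.6224 = 0.1576.
After: c = 1.4014, e = 0.61, h = 0.70; p* = 0.70 − 0.61/1.4014 = 0.2647.
Δp* = 0.2647 − 0.1576 = +0.1072.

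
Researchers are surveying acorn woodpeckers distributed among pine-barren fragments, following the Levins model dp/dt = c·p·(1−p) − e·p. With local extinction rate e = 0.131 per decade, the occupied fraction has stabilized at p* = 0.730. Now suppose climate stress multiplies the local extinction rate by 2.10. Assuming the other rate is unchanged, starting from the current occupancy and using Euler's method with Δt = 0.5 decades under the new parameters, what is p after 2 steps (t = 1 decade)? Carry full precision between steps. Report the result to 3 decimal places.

Balance c(1−p*) = e gives c = e/(1 − 0.73000) = 0.131/0.27000 = 0.48519.
Starting from p₀ = 0.73000; update p ← p + (dp/dt)·Δt with the new parameters.
p: 0.73000 → 0.67740  (Δp = -0.05260)
p: 0.67740 → 0.63724  (Δp = -0.04016)

0.637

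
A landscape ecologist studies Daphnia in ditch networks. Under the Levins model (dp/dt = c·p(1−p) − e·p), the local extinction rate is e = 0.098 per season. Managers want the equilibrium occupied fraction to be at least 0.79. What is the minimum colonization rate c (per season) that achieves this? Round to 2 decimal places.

0.47

p* = 1 − e/c ≥ 0.79 requires e/c ≤ 0.2100, i.e. c ≥ e/0.2100.
c_min = 0.098/0.2100 = 0.4667.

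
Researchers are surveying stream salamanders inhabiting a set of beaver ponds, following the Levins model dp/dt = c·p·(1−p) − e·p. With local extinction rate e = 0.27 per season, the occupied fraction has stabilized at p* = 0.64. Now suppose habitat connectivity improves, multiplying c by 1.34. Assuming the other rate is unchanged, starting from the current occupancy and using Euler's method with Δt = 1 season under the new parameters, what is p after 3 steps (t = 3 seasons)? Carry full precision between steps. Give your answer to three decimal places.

Balance c(1−p*) = e gives c = e/(1 − 0.64000) = 0.27/0.36000 = 0.75000.
Starting from p₀ = 0.64000; update p ← p + (dp/dt)·Δt with the new parameters.
p: 0.64000 → 0.69875  (Δp = +0.05875)
p: 0.69875 → 0.72164  (Δp = +0.02289)
p: 0.72164 → 0.72868  (Δp = +0.00704)

0.729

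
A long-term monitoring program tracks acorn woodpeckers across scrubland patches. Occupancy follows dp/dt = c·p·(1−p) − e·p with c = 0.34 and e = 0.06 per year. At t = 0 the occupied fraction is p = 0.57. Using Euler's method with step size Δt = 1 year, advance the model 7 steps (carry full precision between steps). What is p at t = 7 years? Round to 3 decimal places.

Update rule: p ← p + [c·p·(1−p) − e·p]·Δt with Δt = 1.
step 1: Δp = +0.04913, p = 0.61913
step 2: Δp = +0.04303, p = 0.66216
step 3: Δp = +0.03633, p = 0.69849
step 4: Δp = +0.02970, p = 0.72819
step 5: Δp = +0.02361, p = 0.75179
step 6: Δp = +0.01834, p = 0.77013
step 7: Δp = +0.01398, p = 0.78411

0.784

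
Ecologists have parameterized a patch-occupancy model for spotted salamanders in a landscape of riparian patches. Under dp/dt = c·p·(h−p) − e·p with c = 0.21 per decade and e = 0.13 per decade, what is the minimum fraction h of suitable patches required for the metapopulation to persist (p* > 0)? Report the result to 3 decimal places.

0.619

p* = h − e/c is positive only when h > e/c.
h_min = e/c = 0.13/0.21 = 0.6190.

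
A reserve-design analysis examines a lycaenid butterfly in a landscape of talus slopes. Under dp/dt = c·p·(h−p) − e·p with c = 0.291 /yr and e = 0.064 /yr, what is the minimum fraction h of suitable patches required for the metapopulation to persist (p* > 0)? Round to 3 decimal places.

p* = h − e/c is positive only when h > e/c.
h_min = e/c = 0.064/0.291 = 0.2199.

0.220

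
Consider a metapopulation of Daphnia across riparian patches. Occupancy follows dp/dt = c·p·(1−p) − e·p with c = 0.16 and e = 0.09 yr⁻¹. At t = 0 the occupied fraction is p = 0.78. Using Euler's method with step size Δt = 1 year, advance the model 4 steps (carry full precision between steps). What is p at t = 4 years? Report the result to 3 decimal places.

Update rule: p ← p + [c·p·(1−p) − e·p]·Δt with Δt = 1.
step 1: Δp = -0.04274, p = 0.73726
step 2: Δp = -0.03536, p = 0.70190
step 3: Δp = -0.02969, p = 0.67220
step 4: Δp = -0.02524, p = 0.64696

0.647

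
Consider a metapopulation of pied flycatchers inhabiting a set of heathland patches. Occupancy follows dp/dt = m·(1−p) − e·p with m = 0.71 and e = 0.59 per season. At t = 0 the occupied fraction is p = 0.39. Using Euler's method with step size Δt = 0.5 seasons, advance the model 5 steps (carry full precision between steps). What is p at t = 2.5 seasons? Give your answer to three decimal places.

Update rule: p ← p + [m·(1−p) − e·p]·Δt with Δt = 0.5.
  1  |  dp/dt·Δt = +0.101500  |  p_1 = 0.491500
  2  |  dp/dt·Δt = +0.035525  |  p_2 = 0.527025
  3  |  dp/dt·Δt = +0.012434  |  p_3 = 0.539459
  4  |  dp/dt·Δt = +0.004352  |  p_4 = 0.543811
  5  |  dp/dt·Δt = +0.001523  |  p_5 = 0.545334

0.545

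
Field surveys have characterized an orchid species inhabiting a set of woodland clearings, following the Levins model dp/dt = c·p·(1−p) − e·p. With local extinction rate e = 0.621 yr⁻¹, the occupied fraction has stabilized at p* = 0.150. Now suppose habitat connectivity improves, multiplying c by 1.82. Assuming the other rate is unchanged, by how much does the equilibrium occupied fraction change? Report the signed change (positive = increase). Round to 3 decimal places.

Balance c(1−p*) = e gives c = e/(1 − 0.15000) = 0.621/0.85000 = 0.73059.
New p* = 1 − e/c = 1 − 0.62100/1.32967 = 0.53297.
Δp* = 0.53297 − 0.15000 = +0.38297.

0.383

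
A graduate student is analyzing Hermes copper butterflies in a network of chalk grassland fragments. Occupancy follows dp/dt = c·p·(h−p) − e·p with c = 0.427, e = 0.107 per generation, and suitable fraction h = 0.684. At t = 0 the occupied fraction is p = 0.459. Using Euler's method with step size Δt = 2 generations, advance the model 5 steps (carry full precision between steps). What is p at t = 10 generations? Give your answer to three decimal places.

0.436

Update rule: p ← p + [c·p·(h−p) − e·p]·Δt with Δt = 2.
  1  |  dp/dt·Δt = -0.010029  |  p_1 = 0.448971
  2  |  dp/dt·Δt = -0.005965  |  p_2 = 0.443006
  3  |  dp/dt·Δt = -0.003629  |  p_3 = 0.439377
  4  |  dp/dt·Δt = -0.002237  |  p_4 = 0.437140
  5  |  dp/dt·Δt = -0.001391  |  p_5 = 0.435749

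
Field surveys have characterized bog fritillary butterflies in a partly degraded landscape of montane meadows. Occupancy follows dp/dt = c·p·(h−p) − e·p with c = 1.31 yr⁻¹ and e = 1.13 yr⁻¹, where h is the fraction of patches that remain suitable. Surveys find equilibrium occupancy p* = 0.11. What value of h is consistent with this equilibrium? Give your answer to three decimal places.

0.973

At equilibrium c(h−p*) = e, so h = p* + e/c.
h = 0.11 + 1.13/1.31 = 0.11 + 0.8626 = 0.9726.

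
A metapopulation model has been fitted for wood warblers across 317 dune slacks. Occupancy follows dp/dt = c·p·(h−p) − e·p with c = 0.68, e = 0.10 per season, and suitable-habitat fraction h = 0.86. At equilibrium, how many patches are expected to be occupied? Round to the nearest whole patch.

p* = h − e/c = 0.86 − 0.1471 = 0.7129.
Expected occupied patches = N × p* = 317 × 0.7129 = 226.00 ≈ 226.

226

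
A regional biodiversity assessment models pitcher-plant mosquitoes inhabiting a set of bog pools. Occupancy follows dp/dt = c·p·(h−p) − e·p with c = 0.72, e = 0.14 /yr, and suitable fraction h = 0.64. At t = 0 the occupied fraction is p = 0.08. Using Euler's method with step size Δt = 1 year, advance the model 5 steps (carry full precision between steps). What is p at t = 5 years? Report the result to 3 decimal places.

0.222

Update rule: p ← p + [c·p·(h−p) − e·p]·Δt with Δt = 1.
p: 0.08000 → 0.10106  (Δp = +0.02106)
p: 0.10106 → 0.12612  (Δp = +0.02507)
p: 0.12612 → 0.15513  (Δp = +0.02901)
p: 0.15513 → 0.18757  (Δp = +0.03244)
p: 0.18757 → 0.22241  (Δp = +0.03484)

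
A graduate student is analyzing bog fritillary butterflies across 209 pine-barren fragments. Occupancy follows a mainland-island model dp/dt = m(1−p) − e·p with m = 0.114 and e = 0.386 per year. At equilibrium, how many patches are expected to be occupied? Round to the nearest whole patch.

p* = m/(m+e) = 0.114/0.5000 = 0.2280.
Expected occupied patches = N × p* = 209 × 0.2280 = 47.65 ≈ 48.

48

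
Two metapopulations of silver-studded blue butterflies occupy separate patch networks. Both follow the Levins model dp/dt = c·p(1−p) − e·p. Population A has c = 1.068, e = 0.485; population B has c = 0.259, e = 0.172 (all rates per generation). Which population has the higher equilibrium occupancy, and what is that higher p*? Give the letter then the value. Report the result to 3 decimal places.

A: p*_A = 1 − 0.485/1.068 = 0.5459.
B: p*_B = 1 − 0.172/0.259 = 0.3359.
A is higher at 0.5459.

A, 0.546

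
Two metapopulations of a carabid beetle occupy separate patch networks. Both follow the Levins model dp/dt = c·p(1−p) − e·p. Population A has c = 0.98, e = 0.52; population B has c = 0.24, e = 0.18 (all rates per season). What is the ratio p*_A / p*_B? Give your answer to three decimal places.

1.878

A: p*_A = 1 − 0.52/0.98 = 0.4694.
B: p*_B = 1 − 0.18/0.24 = 0.2500.
p*_A / p*_B = 0.4694/0.2500 = 1.8776.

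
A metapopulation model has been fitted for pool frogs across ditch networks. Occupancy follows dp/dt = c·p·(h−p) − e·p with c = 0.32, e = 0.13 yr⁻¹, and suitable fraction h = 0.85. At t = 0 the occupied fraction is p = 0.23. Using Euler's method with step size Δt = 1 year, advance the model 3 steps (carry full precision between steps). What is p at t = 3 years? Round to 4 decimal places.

Update rule: p ← p + [c·p·(h−p) − e·p]·Δt with Δt = 1.
t = 1: p = 0.23000 + (+0.01573) = 0.24573
t = 2: p = 0.24573 + (+0.01557) = 0.26130
t = 3: p = 0.26130 + (+0.01526) = 0.27656

0.2766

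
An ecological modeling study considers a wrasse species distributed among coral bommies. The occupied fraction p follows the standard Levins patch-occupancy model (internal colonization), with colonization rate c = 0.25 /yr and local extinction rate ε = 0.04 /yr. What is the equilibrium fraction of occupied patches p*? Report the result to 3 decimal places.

0.840

Setting dp/dt = 0 and dividing through by p* gives c·(1−p*) = ε.
So p* = 1 − ε/c = 1 − 0.04/0.25 = 1 − 0.1600 = 0.8400.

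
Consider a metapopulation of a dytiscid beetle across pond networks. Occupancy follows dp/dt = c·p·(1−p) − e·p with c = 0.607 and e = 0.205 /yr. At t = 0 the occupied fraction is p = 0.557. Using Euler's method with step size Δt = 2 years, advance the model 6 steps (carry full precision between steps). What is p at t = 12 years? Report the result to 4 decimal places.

0.6623

Update rule: p ← p + [c·p·(1−p) − e·p]·Δt with Δt = 2.
  1  |  dp/dt·Δt = +0.071186  |  p_1 = 0.628186
  2  |  dp/dt·Δt = +0.025996  |  p_2 = 0.654182
  3  |  dp/dt·Δt = +0.006426  |  p_3 = 0.660608
  4  |  dp/dt·Δt = +0.001336  |  p_4 = 0.661944
  5  |  dp/dt·Δt = +0.000265  |  p_5 = 0.662209
  6  |  dp/dt·Δt = +0.000052  |  p_6 = 0.662261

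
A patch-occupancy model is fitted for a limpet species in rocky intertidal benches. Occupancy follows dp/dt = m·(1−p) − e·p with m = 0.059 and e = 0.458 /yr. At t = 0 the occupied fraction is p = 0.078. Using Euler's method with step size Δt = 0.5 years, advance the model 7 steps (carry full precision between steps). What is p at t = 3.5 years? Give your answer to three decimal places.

Update rule: p ← p + [m·(1−p) − e·p]·Δt with Δt = 0.5.
t = 0.5: p = 0.07800 + (+0.00934) = 0.08734
t = 1: p = 0.08734 + (+0.00692) = 0.09426
t = 1.5: p = 0.09426 + (+0.00513) = 0.09939
t = 2: p = 0.09939 + (+0.00381) = 0.10320
t = 2.5: p = 0.10320 + (+0.00282) = 0.10602
t = 3: p = 0.10602 + (+0.00209) = 0.10812
t = 3.5: p = 0.10812 + (+0.00155) = 0.10967

0.110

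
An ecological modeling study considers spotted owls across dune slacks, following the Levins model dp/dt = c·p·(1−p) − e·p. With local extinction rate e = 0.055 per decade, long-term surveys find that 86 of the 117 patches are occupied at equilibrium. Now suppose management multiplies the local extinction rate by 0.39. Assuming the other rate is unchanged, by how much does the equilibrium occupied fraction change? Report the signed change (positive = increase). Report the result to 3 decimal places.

0.162

Observed p* = 86/117 = 0.73504.
Balance c(1−p*) = e gives c = e/(1 − 0.73504) = 0.055/0.26496 = 0.20758.
New p* = 1 − e/c = 1 − 0.02145/0.20758 = 0.89667.
Δp* = 0.89667 − 0.73504 = +0.16163.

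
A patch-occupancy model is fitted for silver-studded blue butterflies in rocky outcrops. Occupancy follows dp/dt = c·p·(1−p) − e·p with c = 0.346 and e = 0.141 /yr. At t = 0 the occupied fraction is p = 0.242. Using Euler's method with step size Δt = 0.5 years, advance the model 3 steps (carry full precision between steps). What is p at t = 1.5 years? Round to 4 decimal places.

0.2867

Update rule: p ← p + [c·p·(1−p) − e·p]·Δt with Δt = 0.5.
t = 0.5: p = 0.24200 + (+0.01467) = 0.25667
t = 1: p = 0.25667 + (+0.01491) = 0.27158
t = 1.5: p = 0.27158 + (+0.01508) = 0.28666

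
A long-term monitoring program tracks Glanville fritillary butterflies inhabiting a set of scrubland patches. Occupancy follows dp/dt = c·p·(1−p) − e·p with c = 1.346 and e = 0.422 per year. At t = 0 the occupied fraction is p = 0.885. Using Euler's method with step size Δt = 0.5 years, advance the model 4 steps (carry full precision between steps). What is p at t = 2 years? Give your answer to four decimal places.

Update rule: p ← p + [c·p·(1−p) − e·p]·Δt with Δt = 0.5.
  1  |  dp/dt·Δt = -0.118240  |  p_1 = 0.766760
  2  |  dp/dt·Δt = -0.041427  |  p_2 = 0.725332
  3  |  dp/dt·Δt = -0.018966  |  p_3 = 0.706366
  4  |  dp/dt·Δt = -0.009454  |  p_4 = 0.696912

0.6969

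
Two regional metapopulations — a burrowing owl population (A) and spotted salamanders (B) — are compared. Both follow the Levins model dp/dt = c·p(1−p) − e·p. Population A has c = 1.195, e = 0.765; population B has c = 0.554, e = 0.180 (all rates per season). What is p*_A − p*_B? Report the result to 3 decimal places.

-0.315

A: p*_A = 1 − 0.765/1.195 = 0.3598.
B: p*_B = 1 − 0.180/0.554 = 0.6751.
p*_A − p*_B = 0.3598 − 0.6751 = -0.3153.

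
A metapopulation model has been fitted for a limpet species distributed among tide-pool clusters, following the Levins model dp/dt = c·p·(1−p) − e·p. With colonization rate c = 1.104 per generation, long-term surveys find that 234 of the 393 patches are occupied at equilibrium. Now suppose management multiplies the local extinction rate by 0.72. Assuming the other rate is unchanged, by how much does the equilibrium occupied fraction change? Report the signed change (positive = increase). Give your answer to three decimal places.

0.113

Observed p* = 234/393 = 0.59542.
Balance c(1−p*) = e gives e = 1.104×(1 − 0.59542) = 0.44666.
New p* = 1 − e/c = 1 − 0.32160/1.10400 = 0.70870.
Δp* = 0.70870 − 0.59542 = +0.11328.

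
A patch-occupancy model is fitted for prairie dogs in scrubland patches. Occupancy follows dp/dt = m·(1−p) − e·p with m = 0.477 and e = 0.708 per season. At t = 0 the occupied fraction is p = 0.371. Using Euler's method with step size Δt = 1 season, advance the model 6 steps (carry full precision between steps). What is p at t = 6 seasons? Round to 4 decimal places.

0.4025

Update rule: p ← p + [m·(1−p) − e·p]·Δt with Δt = 1.
p: 0.37100 → 0.40837  (Δp = +0.03737)
p: 0.40837 → 0.40145  (Δp = -0.00691)
p: 0.40145 → 0.40273  (Δp = +0.00128)
p: 0.40273 → 0.40249  (Δp = -0.00024)
p: 0.40249 → 0.40254  (Δp = +0.00004)
p: 0.40254 → 0.40253  (Δp = -0.00001)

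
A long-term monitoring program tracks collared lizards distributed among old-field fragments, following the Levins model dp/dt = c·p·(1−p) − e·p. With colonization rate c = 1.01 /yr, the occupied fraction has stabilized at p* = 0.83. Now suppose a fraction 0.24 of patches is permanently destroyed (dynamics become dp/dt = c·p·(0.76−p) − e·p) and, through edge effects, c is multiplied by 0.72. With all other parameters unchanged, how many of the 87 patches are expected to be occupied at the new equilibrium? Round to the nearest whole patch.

46

Balance c(1−p*) = e gives e = 1.01×(1 − 0.83000) = 0.17170.
New p* = 0.76 − e/c = 0.76 − 0.17170/0.72720 = 0.52389.
Expected occupied = 87 × 0.52389 = 45.58 ≈ 46.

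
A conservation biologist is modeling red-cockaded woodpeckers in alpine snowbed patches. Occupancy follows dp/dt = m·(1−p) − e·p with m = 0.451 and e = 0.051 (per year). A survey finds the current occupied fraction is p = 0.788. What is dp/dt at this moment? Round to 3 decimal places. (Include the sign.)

0.055

Colonization term: m·(1−p) = 0.451×0.2120 = 0.09561.
Extinction term: e·p = 0.04019.
dp/dt = 0.09561 − 0.04019 = 0.05542.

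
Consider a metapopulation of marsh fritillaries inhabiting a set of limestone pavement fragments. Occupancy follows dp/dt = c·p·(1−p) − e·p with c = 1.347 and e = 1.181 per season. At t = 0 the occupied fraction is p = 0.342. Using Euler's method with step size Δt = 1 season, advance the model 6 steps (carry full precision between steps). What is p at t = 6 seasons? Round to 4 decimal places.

Update rule: p ← p + [c·p·(1−p) − e·p]·Δt with Δt = 1.
  1  |  dp/dt·Δt = -0.100779  |  p_1 = 0.241221
  2  |  dp/dt·Δt = -0.038336  |  p_2 = 0.202885
  3  |  dp/dt·Δt = -0.021767  |  p_3 = 0.181118
  4  |  dp/dt·Δt = -0.014121  |  p_4 = 0.166997
  5  |  dp/dt·Δt = -0.009844  |  p_5 = 0.157154
  6  |  dp/dt·Δt = -0.007180  |  p_6 = 0.149974

0.1500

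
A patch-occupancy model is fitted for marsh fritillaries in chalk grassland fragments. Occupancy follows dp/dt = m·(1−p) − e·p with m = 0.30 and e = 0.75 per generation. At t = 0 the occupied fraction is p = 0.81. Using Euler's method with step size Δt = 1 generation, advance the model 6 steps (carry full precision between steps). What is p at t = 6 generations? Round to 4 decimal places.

0.2857

Update rule: p ← p + [m·(1−p) − e·p]·Δt with Δt = 1.
p: 0.81000 → 0.25950  (Δp = -0.55050)
p: 0.25950 → 0.28702  (Δp = +0.02753)
p: 0.28702 → 0.28565  (Δp = -0.00138)
p: 0.28565 → 0.28572  (Δp = +0.00007)
p: 0.28572 → 0.28571  (Δp = -0.00000)
p: 0.28571 → 0.28571  (Δp = +0.00000)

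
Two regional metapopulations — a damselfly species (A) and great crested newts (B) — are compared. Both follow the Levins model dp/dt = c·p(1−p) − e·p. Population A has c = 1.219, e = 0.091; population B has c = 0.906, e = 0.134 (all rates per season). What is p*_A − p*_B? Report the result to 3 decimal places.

0.073

A: p*_A = 1 − 0.091/1.219 = 0.9253.
B: p*_B = 1 − 0.134/0.906 = 0.8521.
p*_A − p*_B = 0.9253 − 0.8521 = 0.0733.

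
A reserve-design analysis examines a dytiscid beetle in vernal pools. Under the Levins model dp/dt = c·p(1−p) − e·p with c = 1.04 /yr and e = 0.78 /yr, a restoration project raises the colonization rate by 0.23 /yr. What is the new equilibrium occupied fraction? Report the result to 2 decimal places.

0.39

Before: p* = 1 − 0.78/1.04 = 0.2500.
After the change, c = 1.27, e = 0.78, so p* = 1 − 0.78/1.27 = 0.3858.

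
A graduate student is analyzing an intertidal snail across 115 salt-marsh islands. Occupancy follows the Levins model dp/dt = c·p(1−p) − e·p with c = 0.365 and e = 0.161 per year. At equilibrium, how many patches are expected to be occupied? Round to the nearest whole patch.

p* = 1 − e/c = 1 − 0.161/0.365 = 0.5589.
Expected occupied patches = N × p* = 115 × 0.5589 = 64.27 ≈ 64.

64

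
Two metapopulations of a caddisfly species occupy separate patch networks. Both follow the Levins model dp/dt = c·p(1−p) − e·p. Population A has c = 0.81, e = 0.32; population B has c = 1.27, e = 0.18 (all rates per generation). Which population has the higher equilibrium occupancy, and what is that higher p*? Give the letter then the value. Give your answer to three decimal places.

A: p*_A = 1 − 0.32/0.81 = 0.6049.
B: p*_B = 1 − 0.18/1.27 = 0.8583.
B is higher at 0.8583.

B, 0.858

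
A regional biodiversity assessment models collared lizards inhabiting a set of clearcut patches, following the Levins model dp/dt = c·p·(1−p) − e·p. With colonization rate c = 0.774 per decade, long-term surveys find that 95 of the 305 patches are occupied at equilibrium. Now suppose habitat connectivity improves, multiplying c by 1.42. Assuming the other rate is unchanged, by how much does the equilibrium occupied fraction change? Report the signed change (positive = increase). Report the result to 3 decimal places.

0.204

Observed p* = 95/305 = 0.31148.
Balance c(1−p*) = e gives e = 0.774×(1 − 0.31148) = 0.53291.
New p* = 1 − e/c = 1 − 0.53291/1.09908 = 0.51513.
Δp* = 0.51513 − 0.31148 = +0.20365.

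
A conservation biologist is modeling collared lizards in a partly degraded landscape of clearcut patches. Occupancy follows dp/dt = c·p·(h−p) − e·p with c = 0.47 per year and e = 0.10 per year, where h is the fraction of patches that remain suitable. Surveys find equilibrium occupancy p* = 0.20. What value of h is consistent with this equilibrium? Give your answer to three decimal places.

At equilibrium c(h−p*) = e, so h = p* + e/c.
h = 0.20 + 0.10/0.47 = 0.20 + 0.2128 = 0.4128.

0.413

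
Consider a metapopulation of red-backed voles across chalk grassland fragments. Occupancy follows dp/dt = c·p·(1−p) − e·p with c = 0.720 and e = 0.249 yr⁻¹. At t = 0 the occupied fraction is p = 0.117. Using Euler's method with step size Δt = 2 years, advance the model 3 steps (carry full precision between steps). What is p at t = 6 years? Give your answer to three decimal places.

0.495

Update rule: p ← p + [c·p·(1−p) − e·p]·Δt with Δt = 2.
  1  |  dp/dt·Δt = +0.090502  |  p_1 = 0.207502
  2  |  dp/dt·Δt = +0.133465  |  p_2 = 0.340966
  3  |  dp/dt·Δt = +0.153779  |  p_3 = 0.494745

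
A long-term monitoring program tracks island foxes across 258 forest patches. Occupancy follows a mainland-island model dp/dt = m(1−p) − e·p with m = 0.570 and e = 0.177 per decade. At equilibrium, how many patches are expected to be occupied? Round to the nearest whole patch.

p* = m/(m+e) = 0.570/0.7470 = 0.7631.
Expected occupied patches = N × p* = 258 × 0.7631 = 196.87 ≈ 197.

197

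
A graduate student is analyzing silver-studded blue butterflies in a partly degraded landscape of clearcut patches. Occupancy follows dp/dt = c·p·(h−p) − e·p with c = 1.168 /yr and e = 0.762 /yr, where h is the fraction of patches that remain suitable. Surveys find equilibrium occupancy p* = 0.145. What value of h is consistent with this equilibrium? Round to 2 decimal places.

0.80

At equilibrium c(h−p*) = e, so h = p* + e/c.
h = 0.145 + 0.762/1.168 = 0.145 + 0.6524 = 0.7974.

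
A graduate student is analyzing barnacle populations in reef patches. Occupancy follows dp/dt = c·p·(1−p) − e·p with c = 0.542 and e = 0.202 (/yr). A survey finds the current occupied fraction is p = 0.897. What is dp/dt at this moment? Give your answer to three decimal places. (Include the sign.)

-0.131

Colonization term: c·p·(1−p) = 0.542×0.897×0.1030 = 0.05008.
Extinction term: e·p = 0.18119.
dp/dt = 0.05008 − 0.18119 = -0.13112.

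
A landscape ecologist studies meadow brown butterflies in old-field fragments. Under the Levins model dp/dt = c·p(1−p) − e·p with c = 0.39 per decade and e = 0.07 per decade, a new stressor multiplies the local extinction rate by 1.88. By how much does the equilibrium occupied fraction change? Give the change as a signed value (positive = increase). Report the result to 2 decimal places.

-0.16

Before: p* = 1 − 0.07/0.39 = 0.8205.
After the change, c = 0.39, e = 0.1316, so p* = 1 − 0.1316/0.39 = 0.6626.
Δp* = 0.6626 − 0.8205 = -0.1579.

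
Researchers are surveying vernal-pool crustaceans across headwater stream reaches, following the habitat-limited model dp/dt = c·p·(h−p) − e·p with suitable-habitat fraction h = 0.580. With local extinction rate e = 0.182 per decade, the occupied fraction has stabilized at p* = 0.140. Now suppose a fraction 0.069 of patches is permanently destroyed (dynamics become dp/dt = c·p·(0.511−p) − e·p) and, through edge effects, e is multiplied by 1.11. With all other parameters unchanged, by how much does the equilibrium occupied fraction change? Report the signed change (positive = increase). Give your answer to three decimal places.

-0.117

Balance c(h−p*) = e gives c = e/(0.58 − 0.14000) = 0.182/0.44000 = 0.41364.
New p* = 0.511 − e/c = 0.511 − 0.20202/0.41364 = 0.02260.
Δp* = 0.02260 − 0.14000 = -0.11740.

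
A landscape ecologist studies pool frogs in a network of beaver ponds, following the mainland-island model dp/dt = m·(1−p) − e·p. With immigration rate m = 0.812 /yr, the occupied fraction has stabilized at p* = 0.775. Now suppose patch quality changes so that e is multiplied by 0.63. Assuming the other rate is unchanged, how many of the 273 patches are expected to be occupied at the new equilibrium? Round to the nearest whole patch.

231

Balance m(1−p*) = e·p* gives e = m(1−p*)/p* = 0.812×0.22500/0.77500 = 0.23574.
New p* = m/(m+e) = 0.81200/(0.81200+0.14852) = 0.84538.
Expected occupied = 273 × 0.84538 = 230.79 ≈ 231.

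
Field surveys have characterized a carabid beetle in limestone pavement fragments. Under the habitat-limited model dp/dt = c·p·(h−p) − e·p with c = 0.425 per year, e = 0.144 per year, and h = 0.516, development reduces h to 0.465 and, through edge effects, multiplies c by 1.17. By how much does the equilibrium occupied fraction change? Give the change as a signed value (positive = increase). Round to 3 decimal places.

Before: p* = h − e/c = 0.516 − 0.144/0.425 = 0.516 − 0.3388 = 0.1772.
After: c = 0.49725, e = 0.144, h = 0.465; p* = 0.465 − 0.144/0.49725 = 0.1754.
Δp* = 0.1754 − 0.1772 = -0.0018.

-0.002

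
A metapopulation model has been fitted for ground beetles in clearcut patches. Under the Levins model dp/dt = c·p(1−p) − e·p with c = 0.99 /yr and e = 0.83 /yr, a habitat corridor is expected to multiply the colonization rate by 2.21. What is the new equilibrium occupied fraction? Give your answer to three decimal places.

0.621

Before: p* = 1 − 0.83/0.99 = 0.1616.
After the change, c = 2.1879, e = 0.83, so p* = 1 − 0.83/2.1879 = 0.6206.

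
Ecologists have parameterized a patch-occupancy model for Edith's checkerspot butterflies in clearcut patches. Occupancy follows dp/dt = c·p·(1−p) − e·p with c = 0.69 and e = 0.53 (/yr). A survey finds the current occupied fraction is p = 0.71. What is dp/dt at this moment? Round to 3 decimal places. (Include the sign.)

-0.234

Colonization term: c·p·(1−p) = 0.69×0.71×0.2900 = 0.14207.
Extinction term: e·p = 0.37630.
dp/dt = 0.14207 − 0.37630 = -0.23423.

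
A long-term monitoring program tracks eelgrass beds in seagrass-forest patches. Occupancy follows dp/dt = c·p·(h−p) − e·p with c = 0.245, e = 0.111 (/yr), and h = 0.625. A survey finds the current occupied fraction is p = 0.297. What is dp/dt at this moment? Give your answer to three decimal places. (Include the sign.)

Colonization term: c·p·(h−p) = 0.245×0.297×0.3280 = 0.02387.
Extinction term: e·p = 0.03297.
dp/dt = 0.02387 − 0.03297 = -0.00910.

-0.009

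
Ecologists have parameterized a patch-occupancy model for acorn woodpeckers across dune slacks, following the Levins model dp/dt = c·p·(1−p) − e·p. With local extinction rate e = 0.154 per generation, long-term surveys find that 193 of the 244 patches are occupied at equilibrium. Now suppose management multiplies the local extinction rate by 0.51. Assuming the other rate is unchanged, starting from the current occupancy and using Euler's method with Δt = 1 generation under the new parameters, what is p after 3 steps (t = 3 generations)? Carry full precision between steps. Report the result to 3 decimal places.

0.888

Observed p* = 193/244 = 0.79098.
Balance c(1−p*) = e gives c = e/(1 − 0.79098) = 0.154/0.20902 = 0.73678.
Starting from p₀ = 0.79098; update p ← p + (dp/dt)·Δt with the new parameters.
t = 1: p = 0.79098 + (+0.05969) = 0.85067
t = 2: p = 0.85067 + (+0.02678) = 0.87745
t = 3: p = 0.87745 + (+0.01031) = 0.88776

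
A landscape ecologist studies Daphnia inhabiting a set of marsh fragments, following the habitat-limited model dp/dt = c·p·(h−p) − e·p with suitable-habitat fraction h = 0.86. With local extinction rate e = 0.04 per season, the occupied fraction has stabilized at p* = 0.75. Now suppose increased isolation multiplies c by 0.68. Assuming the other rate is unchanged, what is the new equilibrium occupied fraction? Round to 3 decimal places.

Balance c(h−p*) = e gives c = e/(0.86 − 0.75000) = 0.04/0.11000 = 0.36364.
New p* = 0.86 − e/c = 0.86 − 0.04000/0.24728 = 0.69824.

0.698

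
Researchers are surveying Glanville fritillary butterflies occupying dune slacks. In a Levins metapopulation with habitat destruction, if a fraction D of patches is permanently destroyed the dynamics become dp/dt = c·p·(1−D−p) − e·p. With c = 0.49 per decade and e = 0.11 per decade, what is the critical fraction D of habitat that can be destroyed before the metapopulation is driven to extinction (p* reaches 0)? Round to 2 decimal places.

0.78

The nontrivial equilibrium is p* = (1−D) − e/c; extinction occurs when this hits zero.
So D_crit = 1 − e/c = 1 − 0.11/0.49 = 1 − 0.2245 = 0.7755.
This equals the undisturbed p*, a classic result of Lande's extension.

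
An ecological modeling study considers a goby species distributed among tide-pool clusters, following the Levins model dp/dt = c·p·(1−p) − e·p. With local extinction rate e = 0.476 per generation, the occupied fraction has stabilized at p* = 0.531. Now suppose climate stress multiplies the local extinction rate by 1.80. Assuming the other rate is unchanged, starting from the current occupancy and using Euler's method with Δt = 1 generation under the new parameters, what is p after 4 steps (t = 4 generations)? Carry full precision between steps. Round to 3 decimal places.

0.219

Balance c(1−p*) = e gives c = e/(1 − 0.53100) = 0.476/0.46900 = 1.01493.
Starting from p₀ = 0.53100; update p ← p + (dp/dt)·Δt with the new parameters.
p: 0.53100 → 0.32880  (Δp = -0.20220)
p: 0.32880 → 0.27107  (Δp = -0.05773)
p: 0.27107 → 0.23936  (Δp = -0.03171)
p: 0.23936 → 0.21906  (Δp = -0.02030)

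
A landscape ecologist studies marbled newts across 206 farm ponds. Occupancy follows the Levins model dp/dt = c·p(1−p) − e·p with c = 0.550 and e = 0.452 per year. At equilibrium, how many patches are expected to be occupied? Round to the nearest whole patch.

p* = 1 − e/c = 1 − 0.452/0.550 = 0.1782.
Expected occupied patches = N × p* = 206 × 0.1782 = 36.71 ≈ 37.

37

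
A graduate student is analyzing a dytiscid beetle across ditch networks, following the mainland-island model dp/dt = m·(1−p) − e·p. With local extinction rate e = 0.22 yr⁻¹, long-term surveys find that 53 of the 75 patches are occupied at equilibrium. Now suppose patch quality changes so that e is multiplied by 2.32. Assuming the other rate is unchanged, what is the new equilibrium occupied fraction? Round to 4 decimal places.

Observed p* = 53/75 = 0.70667.
Balance m(1−p*) = e·p* gives m = e·p*/(1−p*) = 0.22×0.70667/0.29333 = 0.53001.
New p* = m/(m+e) = 0.53001/(0.53001+0.51040) = 0.50942.

0.5094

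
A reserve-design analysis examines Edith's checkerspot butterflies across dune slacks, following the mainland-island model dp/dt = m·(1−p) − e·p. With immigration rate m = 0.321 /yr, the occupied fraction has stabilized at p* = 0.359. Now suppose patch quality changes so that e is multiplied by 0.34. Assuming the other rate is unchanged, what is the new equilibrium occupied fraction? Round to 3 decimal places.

0.622

Balance m(1−p*) = e·p* gives e = m(1−p*)/p* = 0.321×0.64100/0.35900 = 0.57315.
New p* = m/(m+e) = 0.32100/(0.32100+0.19487) = 0.62225.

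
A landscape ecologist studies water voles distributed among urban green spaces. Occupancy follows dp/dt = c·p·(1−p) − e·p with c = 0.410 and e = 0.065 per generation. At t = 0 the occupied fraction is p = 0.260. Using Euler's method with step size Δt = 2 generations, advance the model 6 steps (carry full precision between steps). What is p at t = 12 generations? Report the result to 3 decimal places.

0.831

Update rule: p ← p + [c·p·(1−p) − e·p]·Δt with Δt = 2.
  1  |  dp/dt·Δt = +0.123968  |  p_1 = 0.383968
  2  |  dp/dt·Δt = +0.144044  |  p_2 = 0.528012
  3  |  dp/dt·Δt = +0.135715  |  p_3 = 0.663727
  4  |  dp/dt·Δt = +0.096734  |  p_4 = 0.760461
  5  |  dp/dt·Δt = +0.050511  |  p_5 = 0.810972
  6  |  dp/dt·Δt = +0.020276  |  p_6 = 0.831249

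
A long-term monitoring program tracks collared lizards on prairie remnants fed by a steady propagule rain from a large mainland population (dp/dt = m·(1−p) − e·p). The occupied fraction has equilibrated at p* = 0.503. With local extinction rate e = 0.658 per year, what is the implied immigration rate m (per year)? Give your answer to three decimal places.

At equilibrium m(1−p*) = e·p*, so m = e·p*/(1−p*).
m = 0.658 × 0.503 / 0.4970 = 0.3310/0.4970 = 0.6659.

0.666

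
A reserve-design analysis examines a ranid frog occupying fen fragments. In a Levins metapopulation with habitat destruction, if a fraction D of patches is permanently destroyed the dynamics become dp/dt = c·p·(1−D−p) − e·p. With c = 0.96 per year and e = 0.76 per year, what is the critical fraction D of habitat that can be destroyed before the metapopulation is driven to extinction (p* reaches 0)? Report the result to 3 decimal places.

0.208

The nontrivial equilibrium is p* = (1−D) − e/c; extinction occurs when this hits zero.
So D_crit = 1 − e/c = 1 − 0.76/0.96 = 1 − 0.7917 = 0.2083.
This equals the undisturbed p*, a classic result of Lande's extension.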